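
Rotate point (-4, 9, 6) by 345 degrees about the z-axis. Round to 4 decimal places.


x' = -4*cos(345) - 9*sin(345) = -1.5343
y' = -4*sin(345) + 9*cos(345) = 9.7286
z' = 6

(-1.5343, 9.7286, 6)


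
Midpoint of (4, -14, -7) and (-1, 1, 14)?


Midpoint = ((4+-1)/2, (-14+1)/2, (-7+14)/2) = (1.5, -6.5, 3.5)

(1.5, -6.5, 3.5)


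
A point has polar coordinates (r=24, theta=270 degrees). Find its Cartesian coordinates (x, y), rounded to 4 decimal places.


x = 24 * cos(270) = 0
y = 24 * sin(270) = -24

(0, -24)


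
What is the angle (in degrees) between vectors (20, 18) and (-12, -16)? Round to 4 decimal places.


dot = 20*-12 + 18*-16 = -528
|u| = 26.9072, |v| = 20
cos(angle) = -0.9811
angle = 168.8571 degrees

168.8571 degrees


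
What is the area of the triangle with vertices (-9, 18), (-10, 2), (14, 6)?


Area = |x1(y2-y3) + x2(y3-y1) + x3(y1-y2)| / 2
= |-9*(2-6) + -10*(6-18) + 14*(18-2)| / 2
= 190

190


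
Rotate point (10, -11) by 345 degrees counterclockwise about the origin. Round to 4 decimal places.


x' = 10*cos(345) - -11*sin(345) = 6.8122
y' = 10*sin(345) + -11*cos(345) = -13.2134

(6.8122, -13.2134)


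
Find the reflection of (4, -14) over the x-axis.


Reflection across x-axis: (x, y) -> (x, -y)
(4, -14) -> (4, 14)

(4, 14)


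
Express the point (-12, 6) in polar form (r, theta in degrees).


r = sqrt((-12)^2 + 6^2) = 13.4164
theta = atan2(6, -12) = 153.4349 degrees

r = 13.4164, theta = 153.4349 degrees


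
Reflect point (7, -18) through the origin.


Reflection through origin: (x, y) -> (-x, -y)
(7, -18) -> (-7, 18)

(-7, 18)


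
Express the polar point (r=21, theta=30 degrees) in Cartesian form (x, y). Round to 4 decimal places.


x = 21 * cos(30) = 18.1865
y = 21 * sin(30) = 10.5

(18.1865, 10.5)


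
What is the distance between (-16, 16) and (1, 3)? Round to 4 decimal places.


d = sqrt((1--16)^2 + (3-16)^2) = 21.4009

21.4009


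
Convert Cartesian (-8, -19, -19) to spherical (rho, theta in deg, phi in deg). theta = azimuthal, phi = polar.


rho = sqrt((-8)^2 + (-19)^2 + (-19)^2) = 28.0357
theta = atan2(-19, -8) = 247.1663 deg
phi = acos(-19/28.0357) = 132.6648 deg

rho = 28.0357, theta = 247.1663 deg, phi = 132.6648 deg


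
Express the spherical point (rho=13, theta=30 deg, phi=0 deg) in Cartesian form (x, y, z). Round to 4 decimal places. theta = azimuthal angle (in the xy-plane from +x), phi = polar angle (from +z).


x = 13 * sin(0) * cos(30) = 0
y = 13 * sin(0) * sin(30) = 0
z = 13 * cos(0) = 13

(0, 0, 13)


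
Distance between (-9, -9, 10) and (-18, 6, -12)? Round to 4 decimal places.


d = sqrt((-18--9)^2 + (6--9)^2 + (-12-10)^2) = 28.1069

28.1069


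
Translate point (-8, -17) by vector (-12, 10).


Translation: (x+dx, y+dy) = (-8+-12, -17+10) = (-20, -7)

(-20, -7)


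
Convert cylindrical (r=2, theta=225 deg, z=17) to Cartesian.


x = 2 * cos(225) = -1.4142
y = 2 * sin(225) = -1.4142
z = 17

(-1.4142, -1.4142, 17)


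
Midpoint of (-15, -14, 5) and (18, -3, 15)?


Midpoint = ((-15+18)/2, (-14+-3)/2, (5+15)/2) = (1.5, -8.5, 10)

(1.5, -8.5, 10)


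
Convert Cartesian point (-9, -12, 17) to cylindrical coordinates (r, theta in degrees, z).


r = sqrt((-9)^2 + (-12)^2) = 15
theta = atan2(-12, -9) = 233.1301 deg
z = 17

r = 15, theta = 233.1301 deg, z = 17


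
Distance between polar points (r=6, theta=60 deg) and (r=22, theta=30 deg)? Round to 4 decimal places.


d = sqrt(r1^2 + r2^2 - 2*r1*r2*cos(t2-t1))
d = sqrt(6^2 + 22^2 - 2*6*22*cos(30-60)) = 17.0695

17.0695


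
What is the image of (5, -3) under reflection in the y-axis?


Reflection across y-axis: (x, y) -> (-x, y)
(5, -3) -> (-5, -3)

(-5, -3)


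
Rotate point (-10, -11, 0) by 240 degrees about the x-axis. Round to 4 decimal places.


x' = -10
y' = -11*cos(240) - 0*sin(240) = 5.5
z' = -11*sin(240) + 0*cos(240) = 9.5263

(-10, 5.5, 9.5263)


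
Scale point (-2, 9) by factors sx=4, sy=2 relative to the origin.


Scaling: (x*sx, y*sy) = (-2*4, 9*2) = (-8, 18)

(-8, 18)


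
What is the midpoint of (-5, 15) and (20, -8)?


Midpoint = ((-5+20)/2, (15+-8)/2) = (7.5, 3.5)

(7.5, 3.5)


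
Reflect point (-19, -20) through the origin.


Reflection through origin: (x, y) -> (-x, -y)
(-19, -20) -> (19, 20)

(19, 20)


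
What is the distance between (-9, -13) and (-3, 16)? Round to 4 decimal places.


d = sqrt((-3--9)^2 + (16--13)^2) = 29.6142

29.6142


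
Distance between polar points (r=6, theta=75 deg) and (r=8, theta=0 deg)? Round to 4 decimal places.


d = sqrt(r1^2 + r2^2 - 2*r1*r2*cos(t2-t1))
d = sqrt(6^2 + 8^2 - 2*6*8*cos(0-75)) = 8.6691

8.6691


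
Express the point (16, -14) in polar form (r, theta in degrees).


r = sqrt(16^2 + (-14)^2) = 21.2603
theta = atan2(-14, 16) = 318.8141 degrees

r = 21.2603, theta = 318.8141 degrees


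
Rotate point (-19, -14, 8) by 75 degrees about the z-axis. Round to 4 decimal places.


x' = -19*cos(75) - -14*sin(75) = 8.6054
y' = -19*sin(75) + -14*cos(75) = -21.9761
z' = 8

(8.6054, -21.9761, 8)


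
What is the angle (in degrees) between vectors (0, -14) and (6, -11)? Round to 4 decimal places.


dot = 0*6 + -14*-11 = 154
|u| = 14, |v| = 12.53
cos(angle) = 0.8779
angle = 28.6105 degrees

28.6105 degrees


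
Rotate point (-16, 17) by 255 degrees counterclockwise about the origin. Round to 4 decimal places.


x' = -16*cos(255) - 17*sin(255) = 20.5618
y' = -16*sin(255) + 17*cos(255) = 11.0549

(20.5618, 11.0549)


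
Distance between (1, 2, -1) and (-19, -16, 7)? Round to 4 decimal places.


d = sqrt((-19-1)^2 + (-16-2)^2 + (7--1)^2) = 28.0713

28.0713


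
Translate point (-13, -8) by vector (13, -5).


Translation: (x+dx, y+dy) = (-13+13, -8+-5) = (0, -13)

(0, -13)


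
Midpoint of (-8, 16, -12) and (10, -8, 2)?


Midpoint = ((-8+10)/2, (16+-8)/2, (-12+2)/2) = (1, 4, -5)

(1, 4, -5)


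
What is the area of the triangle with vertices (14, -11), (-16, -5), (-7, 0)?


Area = |x1(y2-y3) + x2(y3-y1) + x3(y1-y2)| / 2
= |14*(-5-0) + -16*(0--11) + -7*(-11--5)| / 2
= 102

102


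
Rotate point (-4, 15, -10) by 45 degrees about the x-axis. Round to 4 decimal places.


x' = -4
y' = 15*cos(45) - -10*sin(45) = 17.6777
z' = 15*sin(45) + -10*cos(45) = 3.5355

(-4, 17.6777, 3.5355)


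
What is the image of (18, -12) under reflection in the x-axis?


Reflection across x-axis: (x, y) -> (x, -y)
(18, -12) -> (18, 12)

(18, 12)


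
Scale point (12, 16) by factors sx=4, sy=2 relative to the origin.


Scaling: (x*sx, y*sy) = (12*4, 16*2) = (48, 32)

(48, 32)


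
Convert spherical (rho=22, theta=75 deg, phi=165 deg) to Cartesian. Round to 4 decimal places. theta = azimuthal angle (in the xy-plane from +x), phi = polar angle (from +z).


x = 22 * sin(165) * cos(75) = 1.4737
y = 22 * sin(165) * sin(75) = 5.5
z = 22 * cos(165) = -21.2504

(1.4737, 5.5, -21.2504)


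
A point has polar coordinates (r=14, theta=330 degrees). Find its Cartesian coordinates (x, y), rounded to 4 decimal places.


x = 14 * cos(330) = 12.1244
y = 14 * sin(330) = -7

(12.1244, -7)


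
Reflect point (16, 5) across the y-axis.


Reflection across y-axis: (x, y) -> (-x, y)
(16, 5) -> (-16, 5)

(-16, 5)


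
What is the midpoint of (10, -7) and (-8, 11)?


Midpoint = ((10+-8)/2, (-7+11)/2) = (1, 2)

(1, 2)


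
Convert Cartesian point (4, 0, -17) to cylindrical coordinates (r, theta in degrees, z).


r = sqrt(4^2 + 0^2) = 4
theta = atan2(0, 4) = 0 deg
z = -17

r = 4, theta = 0 deg, z = -17


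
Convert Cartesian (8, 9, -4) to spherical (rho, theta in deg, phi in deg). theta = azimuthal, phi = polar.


rho = sqrt(8^2 + 9^2 + (-4)^2) = 12.6886
theta = atan2(9, 8) = 48.3665 deg
phi = acos(-4/12.6886) = 108.3756 deg

rho = 12.6886, theta = 48.3665 deg, phi = 108.3756 deg


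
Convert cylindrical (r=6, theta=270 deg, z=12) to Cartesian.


x = 6 * cos(270) = 0
y = 6 * sin(270) = -6
z = 12

(0, -6, 12)


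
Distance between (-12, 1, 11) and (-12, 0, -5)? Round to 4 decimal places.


d = sqrt((-12--12)^2 + (0-1)^2 + (-5-11)^2) = 16.0312

16.0312


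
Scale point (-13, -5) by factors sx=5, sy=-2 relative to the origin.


Scaling: (x*sx, y*sy) = (-13*5, -5*-2) = (-65, 10)

(-65, 10)


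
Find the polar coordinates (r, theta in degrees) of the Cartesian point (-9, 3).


r = sqrt((-9)^2 + 3^2) = 9.4868
theta = atan2(3, -9) = 161.5651 degrees

r = 9.4868, theta = 161.5651 degrees


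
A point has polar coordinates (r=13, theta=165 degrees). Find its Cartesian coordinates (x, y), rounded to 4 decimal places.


x = 13 * cos(165) = -12.557
y = 13 * sin(165) = 3.3646

(-12.557, 3.3646)


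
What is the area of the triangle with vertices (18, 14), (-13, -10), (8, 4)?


Area = |x1(y2-y3) + x2(y3-y1) + x3(y1-y2)| / 2
= |18*(-10-4) + -13*(4-14) + 8*(14--10)| / 2
= 35

35


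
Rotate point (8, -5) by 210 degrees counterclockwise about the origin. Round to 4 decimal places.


x' = 8*cos(210) - -5*sin(210) = -9.4282
y' = 8*sin(210) + -5*cos(210) = 0.3301

(-9.4282, 0.3301)


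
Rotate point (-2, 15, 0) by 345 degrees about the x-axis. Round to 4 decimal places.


x' = -2
y' = 15*cos(345) - 0*sin(345) = 14.4889
z' = 15*sin(345) + 0*cos(345) = -3.8823

(-2, 14.4889, -3.8823)


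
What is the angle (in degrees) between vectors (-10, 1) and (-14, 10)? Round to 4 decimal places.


dot = -10*-14 + 1*10 = 150
|u| = 10.0499, |v| = 17.2047
cos(angle) = 0.8675
angle = 29.8271 degrees

29.8271 degrees


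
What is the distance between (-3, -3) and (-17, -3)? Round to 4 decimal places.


d = sqrt((-17--3)^2 + (-3--3)^2) = 14

14


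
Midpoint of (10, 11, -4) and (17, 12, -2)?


Midpoint = ((10+17)/2, (11+12)/2, (-4+-2)/2) = (13.5, 11.5, -3)

(13.5, 11.5, -3)


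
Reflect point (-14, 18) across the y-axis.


Reflection across y-axis: (x, y) -> (-x, y)
(-14, 18) -> (14, 18)

(14, 18)


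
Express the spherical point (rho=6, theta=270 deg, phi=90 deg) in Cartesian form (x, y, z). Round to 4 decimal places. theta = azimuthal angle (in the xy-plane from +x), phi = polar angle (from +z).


x = 6 * sin(90) * cos(270) = 0
y = 6 * sin(90) * sin(270) = -6
z = 6 * cos(90) = 0

(0, -6, 0)


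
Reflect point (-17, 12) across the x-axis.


Reflection across x-axis: (x, y) -> (x, -y)
(-17, 12) -> (-17, -12)

(-17, -12)


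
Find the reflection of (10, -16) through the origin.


Reflection through origin: (x, y) -> (-x, -y)
(10, -16) -> (-10, 16)

(-10, 16)


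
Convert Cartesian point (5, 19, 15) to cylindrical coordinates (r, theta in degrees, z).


r = sqrt(5^2 + 19^2) = 19.6469
theta = atan2(19, 5) = 75.2564 deg
z = 15

r = 19.6469, theta = 75.2564 deg, z = 15


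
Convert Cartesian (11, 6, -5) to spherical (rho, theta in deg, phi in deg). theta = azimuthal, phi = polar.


rho = sqrt(11^2 + 6^2 + (-5)^2) = 13.4907
theta = atan2(6, 11) = 28.6105 deg
phi = acos(-5/13.4907) = 111.7541 deg

rho = 13.4907, theta = 28.6105 deg, phi = 111.7541 deg


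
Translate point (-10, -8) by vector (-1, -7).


Translation: (x+dx, y+dy) = (-10+-1, -8+-7) = (-11, -15)

(-11, -15)


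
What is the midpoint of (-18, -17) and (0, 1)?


Midpoint = ((-18+0)/2, (-17+1)/2) = (-9, -8)

(-9, -8)


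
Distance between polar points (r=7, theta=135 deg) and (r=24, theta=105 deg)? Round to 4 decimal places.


d = sqrt(r1^2 + r2^2 - 2*r1*r2*cos(t2-t1))
d = sqrt(7^2 + 24^2 - 2*7*24*cos(105-135)) = 18.2761

18.2761


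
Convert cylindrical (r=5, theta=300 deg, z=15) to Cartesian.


x = 5 * cos(300) = 2.5
y = 5 * sin(300) = -4.3301
z = 15

(2.5, -4.3301, 15)


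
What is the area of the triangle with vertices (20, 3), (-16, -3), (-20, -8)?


Area = |x1(y2-y3) + x2(y3-y1) + x3(y1-y2)| / 2
= |20*(-3--8) + -16*(-8-3) + -20*(3--3)| / 2
= 78

78


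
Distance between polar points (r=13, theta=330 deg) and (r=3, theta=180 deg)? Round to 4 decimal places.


d = sqrt(r1^2 + r2^2 - 2*r1*r2*cos(t2-t1))
d = sqrt(13^2 + 3^2 - 2*13*3*cos(180-330)) = 15.67

15.67


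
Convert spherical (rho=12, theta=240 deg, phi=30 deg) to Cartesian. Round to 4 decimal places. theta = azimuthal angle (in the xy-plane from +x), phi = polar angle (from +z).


x = 12 * sin(30) * cos(240) = -3
y = 12 * sin(30) * sin(240) = -5.1962
z = 12 * cos(30) = 10.3923

(-3, -5.1962, 10.3923)


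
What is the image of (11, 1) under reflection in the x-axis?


Reflection across x-axis: (x, y) -> (x, -y)
(11, 1) -> (11, -1)

(11, -1)


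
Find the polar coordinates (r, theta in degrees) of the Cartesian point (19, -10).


r = sqrt(19^2 + (-10)^2) = 21.4709
theta = atan2(-10, 19) = 332.2415 degrees

r = 21.4709, theta = 332.2415 degrees


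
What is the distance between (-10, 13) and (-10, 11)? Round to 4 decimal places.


d = sqrt((-10--10)^2 + (11-13)^2) = 2

2


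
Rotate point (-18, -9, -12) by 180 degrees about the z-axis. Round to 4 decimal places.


x' = -18*cos(180) - -9*sin(180) = 18
y' = -18*sin(180) + -9*cos(180) = 9
z' = -12

(18, 9, -12)


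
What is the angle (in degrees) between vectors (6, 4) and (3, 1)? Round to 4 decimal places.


dot = 6*3 + 4*1 = 22
|u| = 7.2111, |v| = 3.1623
cos(angle) = 0.9648
angle = 15.2551 degrees

15.2551 degrees


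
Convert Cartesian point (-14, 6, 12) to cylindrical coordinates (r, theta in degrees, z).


r = sqrt((-14)^2 + 6^2) = 15.2315
theta = atan2(6, -14) = 156.8014 deg
z = 12

r = 15.2315, theta = 156.8014 deg, z = 12


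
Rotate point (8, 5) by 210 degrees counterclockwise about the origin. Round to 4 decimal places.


x' = 8*cos(210) - 5*sin(210) = -4.4282
y' = 8*sin(210) + 5*cos(210) = -8.3301

(-4.4282, -8.3301)


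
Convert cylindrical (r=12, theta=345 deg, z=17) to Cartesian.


x = 12 * cos(345) = 11.5911
y = 12 * sin(345) = -3.1058
z = 17

(11.5911, -3.1058, 17)


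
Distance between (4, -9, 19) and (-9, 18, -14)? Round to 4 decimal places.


d = sqrt((-9-4)^2 + (18--9)^2 + (-14-19)^2) = 44.5758

44.5758


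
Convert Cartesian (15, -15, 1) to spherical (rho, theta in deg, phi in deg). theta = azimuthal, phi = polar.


rho = sqrt(15^2 + (-15)^2 + 1^2) = 21.2368
theta = atan2(-15, 15) = 315 deg
phi = acos(1/21.2368) = 87.301 deg

rho = 21.2368, theta = 315 deg, phi = 87.301 deg


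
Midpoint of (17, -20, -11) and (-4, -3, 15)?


Midpoint = ((17+-4)/2, (-20+-3)/2, (-11+15)/2) = (6.5, -11.5, 2)

(6.5, -11.5, 2)


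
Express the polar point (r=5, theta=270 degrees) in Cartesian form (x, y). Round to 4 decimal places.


x = 5 * cos(270) = 0
y = 5 * sin(270) = -5

(0, -5)


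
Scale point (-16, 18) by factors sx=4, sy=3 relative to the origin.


Scaling: (x*sx, y*sy) = (-16*4, 18*3) = (-64, 54)

(-64, 54)


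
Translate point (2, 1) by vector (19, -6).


Translation: (x+dx, y+dy) = (2+19, 1+-6) = (21, -5)

(21, -5)


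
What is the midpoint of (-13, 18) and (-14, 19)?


Midpoint = ((-13+-14)/2, (18+19)/2) = (-13.5, 18.5)

(-13.5, 18.5)


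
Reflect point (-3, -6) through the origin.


Reflection through origin: (x, y) -> (-x, -y)
(-3, -6) -> (3, 6)

(3, 6)


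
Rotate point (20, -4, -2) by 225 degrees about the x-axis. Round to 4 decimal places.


x' = 20
y' = -4*cos(225) - -2*sin(225) = 1.4142
z' = -4*sin(225) + -2*cos(225) = 4.2426

(20, 1.4142, 4.2426)


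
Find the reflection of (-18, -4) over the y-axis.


Reflection across y-axis: (x, y) -> (-x, y)
(-18, -4) -> (18, -4)

(18, -4)


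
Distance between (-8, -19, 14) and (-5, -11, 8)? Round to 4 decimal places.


d = sqrt((-5--8)^2 + (-11--19)^2 + (8-14)^2) = 10.4403

10.4403


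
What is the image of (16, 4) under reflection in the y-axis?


Reflection across y-axis: (x, y) -> (-x, y)
(16, 4) -> (-16, 4)

(-16, 4)


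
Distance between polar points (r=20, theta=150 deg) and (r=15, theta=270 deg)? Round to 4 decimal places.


d = sqrt(r1^2 + r2^2 - 2*r1*r2*cos(t2-t1))
d = sqrt(20^2 + 15^2 - 2*20*15*cos(270-150)) = 30.4138

30.4138


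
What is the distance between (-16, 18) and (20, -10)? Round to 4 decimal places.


d = sqrt((20--16)^2 + (-10-18)^2) = 45.607

45.607


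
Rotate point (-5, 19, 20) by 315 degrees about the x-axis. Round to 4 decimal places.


x' = -5
y' = 19*cos(315) - 20*sin(315) = 27.5772
z' = 19*sin(315) + 20*cos(315) = 0.7071

(-5, 27.5772, 0.7071)


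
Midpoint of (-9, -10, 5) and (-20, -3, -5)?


Midpoint = ((-9+-20)/2, (-10+-3)/2, (5+-5)/2) = (-14.5, -6.5, 0)

(-14.5, -6.5, 0)


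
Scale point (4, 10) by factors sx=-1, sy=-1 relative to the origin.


Scaling: (x*sx, y*sy) = (4*-1, 10*-1) = (-4, -10)

(-4, -10)


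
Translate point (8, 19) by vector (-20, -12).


Translation: (x+dx, y+dy) = (8+-20, 19+-12) = (-12, 7)

(-12, 7)


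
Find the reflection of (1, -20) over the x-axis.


Reflection across x-axis: (x, y) -> (x, -y)
(1, -20) -> (1, 20)

(1, 20)


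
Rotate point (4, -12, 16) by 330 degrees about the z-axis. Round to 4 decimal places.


x' = 4*cos(330) - -12*sin(330) = -2.5359
y' = 4*sin(330) + -12*cos(330) = -12.3923
z' = 16

(-2.5359, -12.3923, 16)


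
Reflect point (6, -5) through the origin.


Reflection through origin: (x, y) -> (-x, -y)
(6, -5) -> (-6, 5)

(-6, 5)


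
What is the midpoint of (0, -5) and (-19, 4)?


Midpoint = ((0+-19)/2, (-5+4)/2) = (-9.5, -0.5)

(-9.5, -0.5)


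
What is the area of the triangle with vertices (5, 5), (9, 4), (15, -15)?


Area = |x1(y2-y3) + x2(y3-y1) + x3(y1-y2)| / 2
= |5*(4--15) + 9*(-15-5) + 15*(5-4)| / 2
= 35

35


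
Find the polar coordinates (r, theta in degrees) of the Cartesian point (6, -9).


r = sqrt(6^2 + (-9)^2) = 10.8167
theta = atan2(-9, 6) = 303.6901 degrees

r = 10.8167, theta = 303.6901 degrees


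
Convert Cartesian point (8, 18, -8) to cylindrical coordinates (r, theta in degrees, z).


r = sqrt(8^2 + 18^2) = 19.6977
theta = atan2(18, 8) = 66.0375 deg
z = -8

r = 19.6977, theta = 66.0375 deg, z = -8


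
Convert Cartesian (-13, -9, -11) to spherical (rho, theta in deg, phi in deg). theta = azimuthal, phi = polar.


rho = sqrt((-13)^2 + (-9)^2 + (-11)^2) = 19.2614
theta = atan2(-9, -13) = 214.6952 deg
phi = acos(-11/19.2614) = 124.8264 deg

rho = 19.2614, theta = 214.6952 deg, phi = 124.8264 deg


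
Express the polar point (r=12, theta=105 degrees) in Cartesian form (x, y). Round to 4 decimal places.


x = 12 * cos(105) = -3.1058
y = 12 * sin(105) = 11.5911

(-3.1058, 11.5911)


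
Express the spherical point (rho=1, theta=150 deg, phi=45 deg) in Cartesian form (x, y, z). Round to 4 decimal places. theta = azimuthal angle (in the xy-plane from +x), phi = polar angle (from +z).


x = 1 * sin(45) * cos(150) = -0.6124
y = 1 * sin(45) * sin(150) = 0.3536
z = 1 * cos(45) = 0.7071

(-0.6124, 0.3536, 0.7071)


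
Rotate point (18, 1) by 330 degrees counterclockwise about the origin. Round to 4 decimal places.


x' = 18*cos(330) - 1*sin(330) = 16.0885
y' = 18*sin(330) + 1*cos(330) = -8.134

(16.0885, -8.134)


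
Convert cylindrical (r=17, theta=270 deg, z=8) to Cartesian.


x = 17 * cos(270) = 0
y = 17 * sin(270) = -17
z = 8

(0, -17, 8)


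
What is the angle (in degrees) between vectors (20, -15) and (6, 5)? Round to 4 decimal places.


dot = 20*6 + -15*5 = 45
|u| = 25, |v| = 7.8102
cos(angle) = 0.2305
angle = 76.6755 degrees

76.6755 degrees


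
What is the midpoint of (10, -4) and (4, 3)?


Midpoint = ((10+4)/2, (-4+3)/2) = (7, -0.5)

(7, -0.5)


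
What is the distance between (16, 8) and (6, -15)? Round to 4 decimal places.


d = sqrt((6-16)^2 + (-15-8)^2) = 25.0799

25.0799


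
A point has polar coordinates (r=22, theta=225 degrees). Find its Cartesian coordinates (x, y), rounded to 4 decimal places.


x = 22 * cos(225) = -15.5563
y = 22 * sin(225) = -15.5563

(-15.5563, -15.5563)


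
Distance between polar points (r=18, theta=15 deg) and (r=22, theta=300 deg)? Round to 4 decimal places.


d = sqrt(r1^2 + r2^2 - 2*r1*r2*cos(t2-t1))
d = sqrt(18^2 + 22^2 - 2*18*22*cos(300-15)) = 24.5564

24.5564


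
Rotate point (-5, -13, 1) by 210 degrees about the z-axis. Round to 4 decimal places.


x' = -5*cos(210) - -13*sin(210) = -2.1699
y' = -5*sin(210) + -13*cos(210) = 13.7583
z' = 1

(-2.1699, 13.7583, 1)


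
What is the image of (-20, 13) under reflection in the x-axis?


Reflection across x-axis: (x, y) -> (x, -y)
(-20, 13) -> (-20, -13)

(-20, -13)


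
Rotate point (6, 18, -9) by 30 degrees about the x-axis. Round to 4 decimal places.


x' = 6
y' = 18*cos(30) - -9*sin(30) = 20.0885
z' = 18*sin(30) + -9*cos(30) = 1.2058

(6, 20.0885, 1.2058)


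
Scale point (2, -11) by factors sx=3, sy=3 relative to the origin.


Scaling: (x*sx, y*sy) = (2*3, -11*3) = (6, -33)

(6, -33)


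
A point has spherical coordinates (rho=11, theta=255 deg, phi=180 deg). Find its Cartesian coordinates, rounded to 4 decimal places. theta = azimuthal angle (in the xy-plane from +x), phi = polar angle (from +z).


x = 11 * sin(180) * cos(255) = 0
y = 11 * sin(180) * sin(255) = 0
z = 11 * cos(180) = -11

(0, 0, -11)


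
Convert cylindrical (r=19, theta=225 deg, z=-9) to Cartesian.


x = 19 * cos(225) = -13.435
y = 19 * sin(225) = -13.435
z = -9

(-13.435, -13.435, -9)


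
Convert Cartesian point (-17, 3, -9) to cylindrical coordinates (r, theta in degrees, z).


r = sqrt((-17)^2 + 3^2) = 17.2627
theta = atan2(3, -17) = 169.992 deg
z = -9

r = 17.2627, theta = 169.992 deg, z = -9


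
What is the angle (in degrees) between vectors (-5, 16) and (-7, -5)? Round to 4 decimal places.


dot = -5*-7 + 16*-5 = -45
|u| = 16.7631, |v| = 8.6023
cos(angle) = -0.3121
angle = 108.1837 degrees

108.1837 degrees


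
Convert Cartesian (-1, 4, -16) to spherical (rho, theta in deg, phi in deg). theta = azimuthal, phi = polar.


rho = sqrt((-1)^2 + 4^2 + (-16)^2) = 16.5227
theta = atan2(4, -1) = 104.0362 deg
phi = acos(-16/16.5227) = 165.5496 deg

rho = 16.5227, theta = 104.0362 deg, phi = 165.5496 deg


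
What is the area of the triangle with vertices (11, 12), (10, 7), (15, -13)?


Area = |x1(y2-y3) + x2(y3-y1) + x3(y1-y2)| / 2
= |11*(7--13) + 10*(-13-12) + 15*(12-7)| / 2
= 22.5

22.5


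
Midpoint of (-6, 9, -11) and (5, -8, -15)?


Midpoint = ((-6+5)/2, (9+-8)/2, (-11+-15)/2) = (-0.5, 0.5, -13)

(-0.5, 0.5, -13)


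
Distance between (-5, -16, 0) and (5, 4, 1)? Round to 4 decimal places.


d = sqrt((5--5)^2 + (4--16)^2 + (1-0)^2) = 22.383

22.383


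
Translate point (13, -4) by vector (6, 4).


Translation: (x+dx, y+dy) = (13+6, -4+4) = (19, 0)

(19, 0)


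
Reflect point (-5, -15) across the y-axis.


Reflection across y-axis: (x, y) -> (-x, y)
(-5, -15) -> (5, -15)

(5, -15)


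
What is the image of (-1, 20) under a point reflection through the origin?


Reflection through origin: (x, y) -> (-x, -y)
(-1, 20) -> (1, -20)

(1, -20)


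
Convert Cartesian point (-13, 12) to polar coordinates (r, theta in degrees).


r = sqrt((-13)^2 + 12^2) = 17.6918
theta = atan2(12, -13) = 137.2906 degrees

r = 17.6918, theta = 137.2906 degrees


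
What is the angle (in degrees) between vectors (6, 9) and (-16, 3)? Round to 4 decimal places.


dot = 6*-16 + 9*3 = -69
|u| = 10.8167, |v| = 16.2788
cos(angle) = -0.3919
angle = 113.0704 degrees

113.0704 degrees


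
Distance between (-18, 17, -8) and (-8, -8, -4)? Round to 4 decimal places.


d = sqrt((-8--18)^2 + (-8-17)^2 + (-4--8)^2) = 27.2213

27.2213


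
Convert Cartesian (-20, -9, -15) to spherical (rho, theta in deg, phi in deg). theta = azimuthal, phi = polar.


rho = sqrt((-20)^2 + (-9)^2 + (-15)^2) = 26.5707
theta = atan2(-9, -20) = 204.2277 deg
phi = acos(-15/26.5707) = 124.3698 deg

rho = 26.5707, theta = 204.2277 deg, phi = 124.3698 deg


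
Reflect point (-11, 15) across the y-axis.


Reflection across y-axis: (x, y) -> (-x, y)
(-11, 15) -> (11, 15)

(11, 15)


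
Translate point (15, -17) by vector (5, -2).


Translation: (x+dx, y+dy) = (15+5, -17+-2) = (20, -19)

(20, -19)


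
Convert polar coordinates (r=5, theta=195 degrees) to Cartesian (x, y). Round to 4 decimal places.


x = 5 * cos(195) = -4.8296
y = 5 * sin(195) = -1.2941

(-4.8296, -1.2941)


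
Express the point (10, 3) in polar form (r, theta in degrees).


r = sqrt(10^2 + 3^2) = 10.4403
theta = atan2(3, 10) = 16.6992 degrees

r = 10.4403, theta = 16.6992 degrees


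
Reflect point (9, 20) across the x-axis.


Reflection across x-axis: (x, y) -> (x, -y)
(9, 20) -> (9, -20)

(9, -20)


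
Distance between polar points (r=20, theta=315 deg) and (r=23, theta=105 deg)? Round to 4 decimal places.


d = sqrt(r1^2 + r2^2 - 2*r1*r2*cos(t2-t1))
d = sqrt(20^2 + 23^2 - 2*20*23*cos(105-315)) = 41.5421

41.5421


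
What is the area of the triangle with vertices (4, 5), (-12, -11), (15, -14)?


Area = |x1(y2-y3) + x2(y3-y1) + x3(y1-y2)| / 2
= |4*(-11--14) + -12*(-14-5) + 15*(5--11)| / 2
= 240

240


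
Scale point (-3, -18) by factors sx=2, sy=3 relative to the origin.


Scaling: (x*sx, y*sy) = (-3*2, -18*3) = (-6, -54)

(-6, -54)


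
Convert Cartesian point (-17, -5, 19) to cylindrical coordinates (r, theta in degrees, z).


r = sqrt((-17)^2 + (-5)^2) = 17.72
theta = atan2(-5, -17) = 196.3895 deg
z = 19

r = 17.72, theta = 196.3895 deg, z = 19


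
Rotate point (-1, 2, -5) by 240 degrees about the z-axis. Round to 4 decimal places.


x' = -1*cos(240) - 2*sin(240) = 2.2321
y' = -1*sin(240) + 2*cos(240) = -0.134
z' = -5

(2.2321, -0.134, -5)


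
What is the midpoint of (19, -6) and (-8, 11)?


Midpoint = ((19+-8)/2, (-6+11)/2) = (5.5, 2.5)

(5.5, 2.5)


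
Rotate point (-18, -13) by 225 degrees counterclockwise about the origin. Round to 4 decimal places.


x' = -18*cos(225) - -13*sin(225) = 3.5355
y' = -18*sin(225) + -13*cos(225) = 21.9203

(3.5355, 21.9203)


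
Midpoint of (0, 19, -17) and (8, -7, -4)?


Midpoint = ((0+8)/2, (19+-7)/2, (-17+-4)/2) = (4, 6, -10.5)

(4, 6, -10.5)


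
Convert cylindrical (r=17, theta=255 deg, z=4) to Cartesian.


x = 17 * cos(255) = -4.3999
y = 17 * sin(255) = -16.4207
z = 4

(-4.3999, -16.4207, 4)


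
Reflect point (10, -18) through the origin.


Reflection through origin: (x, y) -> (-x, -y)
(10, -18) -> (-10, 18)

(-10, 18)


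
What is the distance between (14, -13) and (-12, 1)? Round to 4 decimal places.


d = sqrt((-12-14)^2 + (1--13)^2) = 29.5296

29.5296


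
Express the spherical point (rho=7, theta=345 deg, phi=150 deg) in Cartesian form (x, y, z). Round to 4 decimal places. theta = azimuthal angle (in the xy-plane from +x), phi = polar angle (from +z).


x = 7 * sin(150) * cos(345) = 3.3807
y = 7 * sin(150) * sin(345) = -0.9059
z = 7 * cos(150) = -6.0622

(3.3807, -0.9059, -6.0622)


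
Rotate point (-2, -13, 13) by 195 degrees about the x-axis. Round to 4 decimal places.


x' = -2
y' = -13*cos(195) - 13*sin(195) = 15.9217
z' = -13*sin(195) + 13*cos(195) = -9.1924

(-2, 15.9217, -9.1924)


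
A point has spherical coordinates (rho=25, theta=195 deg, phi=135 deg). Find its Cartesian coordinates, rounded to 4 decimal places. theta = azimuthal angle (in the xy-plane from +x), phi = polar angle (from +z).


x = 25 * sin(135) * cos(195) = -17.0753
y = 25 * sin(135) * sin(195) = -4.5753
z = 25 * cos(135) = -17.6777

(-17.0753, -4.5753, -17.6777)


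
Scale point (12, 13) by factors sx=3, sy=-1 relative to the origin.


Scaling: (x*sx, y*sy) = (12*3, 13*-1) = (36, -13)

(36, -13)


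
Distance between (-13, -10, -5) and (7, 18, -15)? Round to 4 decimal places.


d = sqrt((7--13)^2 + (18--10)^2 + (-15--5)^2) = 35.8329

35.8329


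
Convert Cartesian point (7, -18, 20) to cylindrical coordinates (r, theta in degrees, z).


r = sqrt(7^2 + (-18)^2) = 19.3132
theta = atan2(-18, 7) = 291.2505 deg
z = 20

r = 19.3132, theta = 291.2505 deg, z = 20


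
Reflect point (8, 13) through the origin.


Reflection through origin: (x, y) -> (-x, -y)
(8, 13) -> (-8, -13)

(-8, -13)


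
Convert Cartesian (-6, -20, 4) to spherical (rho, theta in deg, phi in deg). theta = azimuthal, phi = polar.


rho = sqrt((-6)^2 + (-20)^2 + 4^2) = 21.2603
theta = atan2(-20, -6) = 253.3008 deg
phi = acos(4/21.2603) = 79.1555 deg

rho = 21.2603, theta = 253.3008 deg, phi = 79.1555 deg


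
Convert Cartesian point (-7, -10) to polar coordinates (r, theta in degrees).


r = sqrt((-7)^2 + (-10)^2) = 12.2066
theta = atan2(-10, -7) = 235.008 degrees

r = 12.2066, theta = 235.008 degrees


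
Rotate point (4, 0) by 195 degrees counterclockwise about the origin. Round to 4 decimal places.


x' = 4*cos(195) - 0*sin(195) = -3.8637
y' = 4*sin(195) + 0*cos(195) = -1.0353

(-3.8637, -1.0353)


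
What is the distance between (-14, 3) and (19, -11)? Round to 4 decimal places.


d = sqrt((19--14)^2 + (-11-3)^2) = 35.8469

35.8469


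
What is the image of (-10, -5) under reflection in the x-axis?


Reflection across x-axis: (x, y) -> (x, -y)
(-10, -5) -> (-10, 5)

(-10, 5)


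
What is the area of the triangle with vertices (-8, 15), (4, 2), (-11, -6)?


Area = |x1(y2-y3) + x2(y3-y1) + x3(y1-y2)| / 2
= |-8*(2--6) + 4*(-6-15) + -11*(15-2)| / 2
= 145.5

145.5


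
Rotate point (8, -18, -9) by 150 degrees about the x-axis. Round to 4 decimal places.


x' = 8
y' = -18*cos(150) - -9*sin(150) = 20.0885
z' = -18*sin(150) + -9*cos(150) = -1.2058

(8, 20.0885, -1.2058)


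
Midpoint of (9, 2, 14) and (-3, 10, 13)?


Midpoint = ((9+-3)/2, (2+10)/2, (14+13)/2) = (3, 6, 13.5)

(3, 6, 13.5)


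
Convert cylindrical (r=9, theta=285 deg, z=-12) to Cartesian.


x = 9 * cos(285) = 2.3294
y = 9 * sin(285) = -8.6933
z = -12

(2.3294, -8.6933, -12)


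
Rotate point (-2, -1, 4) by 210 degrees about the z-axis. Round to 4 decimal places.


x' = -2*cos(210) - -1*sin(210) = 1.2321
y' = -2*sin(210) + -1*cos(210) = 1.866
z' = 4

(1.2321, 1.866, 4)


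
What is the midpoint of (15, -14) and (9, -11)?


Midpoint = ((15+9)/2, (-14+-11)/2) = (12, -12.5)

(12, -12.5)


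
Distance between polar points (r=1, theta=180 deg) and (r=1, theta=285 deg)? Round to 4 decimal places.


d = sqrt(r1^2 + r2^2 - 2*r1*r2*cos(t2-t1))
d = sqrt(1^2 + 1^2 - 2*1*1*cos(285-180)) = 1.5867

1.5867


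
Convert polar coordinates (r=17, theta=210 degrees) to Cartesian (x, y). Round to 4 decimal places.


x = 17 * cos(210) = -14.7224
y = 17 * sin(210) = -8.5

(-14.7224, -8.5)


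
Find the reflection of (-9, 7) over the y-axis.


Reflection across y-axis: (x, y) -> (-x, y)
(-9, 7) -> (9, 7)

(9, 7)


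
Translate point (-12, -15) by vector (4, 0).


Translation: (x+dx, y+dy) = (-12+4, -15+0) = (-8, -15)

(-8, -15)


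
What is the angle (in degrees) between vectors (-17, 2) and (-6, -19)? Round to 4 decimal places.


dot = -17*-6 + 2*-19 = 64
|u| = 17.1172, |v| = 19.9249
cos(angle) = 0.1877
angle = 79.1843 degrees

79.1843 degrees


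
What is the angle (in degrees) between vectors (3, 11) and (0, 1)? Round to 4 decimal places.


dot = 3*0 + 11*1 = 11
|u| = 11.4018, |v| = 1
cos(angle) = 0.9648
angle = 15.2551 degrees

15.2551 degrees


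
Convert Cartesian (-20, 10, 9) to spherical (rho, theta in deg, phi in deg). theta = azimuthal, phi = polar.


rho = sqrt((-20)^2 + 10^2 + 9^2) = 24.1039
theta = atan2(10, -20) = 153.4349 deg
phi = acos(9/24.1039) = 68.0756 deg

rho = 24.1039, theta = 153.4349 deg, phi = 68.0756 deg


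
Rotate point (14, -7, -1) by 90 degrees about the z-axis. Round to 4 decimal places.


x' = 14*cos(90) - -7*sin(90) = 7
y' = 14*sin(90) + -7*cos(90) = 14
z' = -1

(7, 14, -1)


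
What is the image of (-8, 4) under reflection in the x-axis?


Reflection across x-axis: (x, y) -> (x, -y)
(-8, 4) -> (-8, -4)

(-8, -4)


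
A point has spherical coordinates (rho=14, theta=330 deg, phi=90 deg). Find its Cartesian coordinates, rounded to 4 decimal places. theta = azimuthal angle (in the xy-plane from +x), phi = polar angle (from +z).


x = 14 * sin(90) * cos(330) = 12.1244
y = 14 * sin(90) * sin(330) = -7
z = 14 * cos(90) = 0

(12.1244, -7, 0)


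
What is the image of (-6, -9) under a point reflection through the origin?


Reflection through origin: (x, y) -> (-x, -y)
(-6, -9) -> (6, 9)

(6, 9)


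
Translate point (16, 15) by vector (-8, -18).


Translation: (x+dx, y+dy) = (16+-8, 15+-18) = (8, -3)

(8, -3)


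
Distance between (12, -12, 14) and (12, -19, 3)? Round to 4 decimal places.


d = sqrt((12-12)^2 + (-19--12)^2 + (3-14)^2) = 13.0384

13.0384


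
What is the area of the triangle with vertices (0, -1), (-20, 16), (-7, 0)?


Area = |x1(y2-y3) + x2(y3-y1) + x3(y1-y2)| / 2
= |0*(16-0) + -20*(0--1) + -7*(-1-16)| / 2
= 49.5

49.5


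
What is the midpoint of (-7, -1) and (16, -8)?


Midpoint = ((-7+16)/2, (-1+-8)/2) = (4.5, -4.5)

(4.5, -4.5)


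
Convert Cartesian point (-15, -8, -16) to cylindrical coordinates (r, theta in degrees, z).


r = sqrt((-15)^2 + (-8)^2) = 17
theta = atan2(-8, -15) = 208.0725 deg
z = -16

r = 17, theta = 208.0725 deg, z = -16


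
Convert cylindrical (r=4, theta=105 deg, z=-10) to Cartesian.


x = 4 * cos(105) = -1.0353
y = 4 * sin(105) = 3.8637
z = -10

(-1.0353, 3.8637, -10)


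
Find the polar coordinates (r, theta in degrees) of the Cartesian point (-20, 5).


r = sqrt((-20)^2 + 5^2) = 20.6155
theta = atan2(5, -20) = 165.9638 degrees

r = 20.6155, theta = 165.9638 degrees


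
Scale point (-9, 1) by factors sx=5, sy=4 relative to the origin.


Scaling: (x*sx, y*sy) = (-9*5, 1*4) = (-45, 4)

(-45, 4)


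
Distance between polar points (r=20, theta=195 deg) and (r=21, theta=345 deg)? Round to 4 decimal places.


d = sqrt(r1^2 + r2^2 - 2*r1*r2*cos(t2-t1))
d = sqrt(20^2 + 21^2 - 2*20*21*cos(345-195)) = 39.6038

39.6038


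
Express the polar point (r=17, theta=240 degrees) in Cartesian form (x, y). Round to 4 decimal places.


x = 17 * cos(240) = -8.5
y = 17 * sin(240) = -14.7224

(-8.5, -14.7224)


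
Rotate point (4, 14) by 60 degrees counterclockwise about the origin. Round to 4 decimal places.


x' = 4*cos(60) - 14*sin(60) = -10.1244
y' = 4*sin(60) + 14*cos(60) = 10.4641

(-10.1244, 10.4641)


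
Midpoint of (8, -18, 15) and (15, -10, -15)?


Midpoint = ((8+15)/2, (-18+-10)/2, (15+-15)/2) = (11.5, -14, 0)

(11.5, -14, 0)


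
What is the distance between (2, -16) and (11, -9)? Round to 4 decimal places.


d = sqrt((11-2)^2 + (-9--16)^2) = 11.4018

11.4018


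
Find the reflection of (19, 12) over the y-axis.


Reflection across y-axis: (x, y) -> (-x, y)
(19, 12) -> (-19, 12)

(-19, 12)


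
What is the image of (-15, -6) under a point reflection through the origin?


Reflection through origin: (x, y) -> (-x, -y)
(-15, -6) -> (15, 6)

(15, 6)


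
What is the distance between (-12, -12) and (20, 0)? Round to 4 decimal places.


d = sqrt((20--12)^2 + (0--12)^2) = 34.176

34.176


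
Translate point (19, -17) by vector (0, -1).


Translation: (x+dx, y+dy) = (19+0, -17+-1) = (19, -18)

(19, -18)


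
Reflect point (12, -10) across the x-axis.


Reflection across x-axis: (x, y) -> (x, -y)
(12, -10) -> (12, 10)

(12, 10)


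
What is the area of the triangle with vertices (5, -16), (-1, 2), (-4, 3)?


Area = |x1(y2-y3) + x2(y3-y1) + x3(y1-y2)| / 2
= |5*(2-3) + -1*(3--16) + -4*(-16-2)| / 2
= 24

24


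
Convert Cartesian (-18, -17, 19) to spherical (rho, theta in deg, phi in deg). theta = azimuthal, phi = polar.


rho = sqrt((-18)^2 + (-17)^2 + 19^2) = 31.209
theta = atan2(-17, -18) = 223.3634 deg
phi = acos(19/31.209) = 52.4973 deg

rho = 31.209, theta = 223.3634 deg, phi = 52.4973 deg


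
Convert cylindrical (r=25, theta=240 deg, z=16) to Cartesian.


x = 25 * cos(240) = -12.5
y = 25 * sin(240) = -21.6506
z = 16

(-12.5, -21.6506, 16)


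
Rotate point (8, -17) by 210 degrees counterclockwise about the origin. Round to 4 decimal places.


x' = 8*cos(210) - -17*sin(210) = -15.4282
y' = 8*sin(210) + -17*cos(210) = 10.7224

(-15.4282, 10.7224)


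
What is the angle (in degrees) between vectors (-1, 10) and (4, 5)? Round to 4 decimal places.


dot = -1*4 + 10*5 = 46
|u| = 10.0499, |v| = 6.4031
cos(angle) = 0.7148
angle = 44.3704 degrees

44.3704 degrees


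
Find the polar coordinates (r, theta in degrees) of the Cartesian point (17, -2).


r = sqrt(17^2 + (-2)^2) = 17.1172
theta = atan2(-2, 17) = 353.2902 degrees

r = 17.1172, theta = 353.2902 degrees


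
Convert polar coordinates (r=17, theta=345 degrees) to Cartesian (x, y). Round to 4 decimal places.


x = 17 * cos(345) = 16.4207
y = 17 * sin(345) = -4.3999

(16.4207, -4.3999)


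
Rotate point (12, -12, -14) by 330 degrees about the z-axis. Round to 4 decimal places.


x' = 12*cos(330) - -12*sin(330) = 4.3923
y' = 12*sin(330) + -12*cos(330) = -16.3923
z' = -14

(4.3923, -16.3923, -14)


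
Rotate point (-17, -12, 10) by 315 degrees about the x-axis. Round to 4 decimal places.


x' = -17
y' = -12*cos(315) - 10*sin(315) = -1.4142
z' = -12*sin(315) + 10*cos(315) = 15.5563

(-17, -1.4142, 15.5563)


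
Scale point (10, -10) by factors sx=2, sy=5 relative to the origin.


Scaling: (x*sx, y*sy) = (10*2, -10*5) = (20, -50)

(20, -50)


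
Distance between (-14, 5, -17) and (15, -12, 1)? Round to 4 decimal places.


d = sqrt((15--14)^2 + (-12-5)^2 + (1--17)^2) = 38.1314

38.1314


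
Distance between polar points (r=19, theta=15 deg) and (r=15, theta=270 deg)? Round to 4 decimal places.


d = sqrt(r1^2 + r2^2 - 2*r1*r2*cos(t2-t1))
d = sqrt(19^2 + 15^2 - 2*19*15*cos(270-15)) = 27.0837

27.0837


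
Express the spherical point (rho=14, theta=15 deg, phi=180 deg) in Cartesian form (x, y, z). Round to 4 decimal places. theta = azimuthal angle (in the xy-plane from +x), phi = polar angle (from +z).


x = 14 * sin(180) * cos(15) = 0
y = 14 * sin(180) * sin(15) = 0
z = 14 * cos(180) = -14

(0, 0, -14)


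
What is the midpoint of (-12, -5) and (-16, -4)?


Midpoint = ((-12+-16)/2, (-5+-4)/2) = (-14, -4.5)

(-14, -4.5)


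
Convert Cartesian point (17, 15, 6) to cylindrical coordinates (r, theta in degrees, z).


r = sqrt(17^2 + 15^2) = 22.6716
theta = atan2(15, 17) = 41.4237 deg
z = 6

r = 22.6716, theta = 41.4237 deg, z = 6


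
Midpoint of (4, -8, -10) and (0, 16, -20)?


Midpoint = ((4+0)/2, (-8+16)/2, (-10+-20)/2) = (2, 4, -15)

(2, 4, -15)


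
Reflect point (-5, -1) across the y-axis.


Reflection across y-axis: (x, y) -> (-x, y)
(-5, -1) -> (5, -1)

(5, -1)


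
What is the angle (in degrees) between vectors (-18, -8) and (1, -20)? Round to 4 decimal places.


dot = -18*1 + -8*-20 = 142
|u| = 19.6977, |v| = 20.025
cos(angle) = 0.36
angle = 68.8999 degrees

68.8999 degrees


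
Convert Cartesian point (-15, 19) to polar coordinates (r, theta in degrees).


r = sqrt((-15)^2 + 19^2) = 24.2074
theta = atan2(19, -15) = 128.2902 degrees

r = 24.2074, theta = 128.2902 degrees


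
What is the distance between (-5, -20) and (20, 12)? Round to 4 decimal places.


d = sqrt((20--5)^2 + (12--20)^2) = 40.6079

40.6079


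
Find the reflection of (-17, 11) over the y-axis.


Reflection across y-axis: (x, y) -> (-x, y)
(-17, 11) -> (17, 11)

(17, 11)


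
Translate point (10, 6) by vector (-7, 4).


Translation: (x+dx, y+dy) = (10+-7, 6+4) = (3, 10)

(3, 10)


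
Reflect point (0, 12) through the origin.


Reflection through origin: (x, y) -> (-x, -y)
(0, 12) -> (0, -12)

(0, -12)
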